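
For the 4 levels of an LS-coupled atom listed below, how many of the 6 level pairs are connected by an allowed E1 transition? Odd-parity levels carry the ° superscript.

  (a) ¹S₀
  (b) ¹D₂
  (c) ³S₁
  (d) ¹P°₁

2

(a)–(b): forbidden (parity, ΔL, ΔJ).
(a)–(c): forbidden (parity, ΔS, ΔL).
(a)–(d): allowed.
(b)–(c): forbidden (parity, ΔS, ΔL).
(b)–(d): allowed.
(c)–(d): forbidden (ΔS).
Allowed pairs: 2 of 6.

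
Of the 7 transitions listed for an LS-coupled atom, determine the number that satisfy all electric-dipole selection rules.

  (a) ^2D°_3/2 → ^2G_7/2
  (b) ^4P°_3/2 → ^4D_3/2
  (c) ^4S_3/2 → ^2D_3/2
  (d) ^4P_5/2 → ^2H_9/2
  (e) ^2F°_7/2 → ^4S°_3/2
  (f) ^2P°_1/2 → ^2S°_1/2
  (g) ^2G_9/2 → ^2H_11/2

(a) forbidden (ΔL, ΔJ fail)
(b) allowed
(c) forbidden (parity, ΔS, ΔL fail)
(d) forbidden (parity, ΔS, ΔL, ΔJ fail)
(e) forbidden (parity, ΔS, ΔL, ΔJ fail)
(f) forbidden (parity fails)
(g) forbidden (parity fails)
Total allowed: 1 of 7.

1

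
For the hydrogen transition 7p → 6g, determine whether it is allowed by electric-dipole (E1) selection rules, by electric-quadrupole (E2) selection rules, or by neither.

Δl = 4 − 1 = +3; l_i + l_f = 5.
E1 (Δl = ±1): not satisfied.
E2 (Δl = 0,±2, l_i+l_f ≥ 2): not satisfied.

neither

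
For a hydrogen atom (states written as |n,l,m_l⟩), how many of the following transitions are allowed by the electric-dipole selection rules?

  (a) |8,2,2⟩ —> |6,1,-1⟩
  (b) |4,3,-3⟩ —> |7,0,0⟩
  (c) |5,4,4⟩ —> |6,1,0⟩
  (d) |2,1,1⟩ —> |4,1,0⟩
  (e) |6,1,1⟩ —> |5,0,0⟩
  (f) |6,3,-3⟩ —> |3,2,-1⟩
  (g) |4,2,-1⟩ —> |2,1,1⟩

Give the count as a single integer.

1

(a) forbidden — Δm_l = -3 (E1 requires Δm_l = 0, ±1)
(b) forbidden — Δl = -3 (E1 requires Δl = ±1); Δm_l = +3 (E1 requires Δm_l = 0, ±1)
(c) forbidden — Δl = -3 (E1 requires Δl = ±1); Δm_l = -4 (E1 requires Δm_l = 0, ±1)
(d) forbidden — Δl = +0 (E1 requires Δl = ±1)
(e) allowed
(f) forbidden — Δm_l = +2 (E1 requires Δm_l = 0, ±1)
(g) forbidden — Δm_l = +2 (E1 requires Δm_l = 0, ±1)
Total allowed: 1 of 7.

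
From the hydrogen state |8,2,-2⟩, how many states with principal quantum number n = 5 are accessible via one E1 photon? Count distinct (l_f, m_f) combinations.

E1 requires Δl = ±1, so l_f ∈ {1, 3}; with 0 ≤ l_f ≤ n_f−1 = 4, the allowed l_f values are {1, 3}.
For l_f = 1: m_f ∈ {m_i−1, m_i, m_i+1} ∩ [−1, 1] = {-1} → 1 state.
For l_f = 3: m_f ∈ {m_i−1, m_i, m_i+1} ∩ [−3, 3] = {-3, -2, -1} → 3 states.
Total: 4.

4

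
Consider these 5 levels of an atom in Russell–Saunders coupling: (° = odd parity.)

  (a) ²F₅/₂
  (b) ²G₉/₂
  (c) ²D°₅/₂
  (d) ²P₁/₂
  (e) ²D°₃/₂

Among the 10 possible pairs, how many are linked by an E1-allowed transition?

3

(a)–(b): forbidden (parity, ΔJ).
(a)–(c): allowed.
(a)–(d): forbidden (parity, ΔL, ΔJ).
(a)–(e): allowed.
(b)–(c): forbidden (ΔL, ΔJ).
(b)–(d): forbidden (parity, ΔL, ΔJ).
(b)–(e): forbidden (ΔL, ΔJ).
(c)–(d): forbidden (ΔJ).
(c)–(e): forbidden (parity).
(d)–(e): allowed.
Allowed pairs: 3 of 10.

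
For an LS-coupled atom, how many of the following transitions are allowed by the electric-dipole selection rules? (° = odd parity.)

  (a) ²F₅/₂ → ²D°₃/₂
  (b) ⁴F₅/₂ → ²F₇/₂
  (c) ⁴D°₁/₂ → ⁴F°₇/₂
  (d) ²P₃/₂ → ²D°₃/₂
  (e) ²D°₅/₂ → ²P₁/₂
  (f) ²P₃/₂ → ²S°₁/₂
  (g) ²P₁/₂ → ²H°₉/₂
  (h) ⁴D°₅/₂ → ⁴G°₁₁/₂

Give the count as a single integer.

(a) allowed
(b) forbidden (parity, ΔS fail)
(c) forbidden (parity, ΔJ fail)
(d) allowed
(e) forbidden (ΔJ fails)
(f) allowed
(g) forbidden (ΔL, ΔJ fail)
(h) forbidden (parity, ΔL, ΔJ fail)
Total allowed: 3 of 8.

3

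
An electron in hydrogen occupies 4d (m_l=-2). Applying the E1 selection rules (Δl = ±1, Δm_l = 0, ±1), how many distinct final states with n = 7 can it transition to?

4

E1 requires Δl = ±1, so l_f ∈ {1, 3}; with 0 ≤ l_f ≤ n_f−1 = 6, the allowed l_f values are {1, 3}.
For l_f = 1: m_f ∈ {m_i−1, m_i, m_i+1} ∩ [−1, 1] = {-1} → 1 state.
For l_f = 3: m_f ∈ {m_i−1, m_i, m_i+1} ∩ [−3, 3] = {-3, -2, -1} → 3 states.
Total: 4.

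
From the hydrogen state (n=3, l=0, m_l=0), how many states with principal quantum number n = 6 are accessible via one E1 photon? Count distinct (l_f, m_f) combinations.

3

E1 requires Δl = ±1, so l_f ∈ {-1, 1}; with 0 ≤ l_f ≤ n_f−1 = 5, the allowed l_f values are {1}.
For l_f = 1: m_f ∈ {m_i−1, m_i, m_i+1} ∩ [−1, 1] = {-1, 0, 1} → 3 states.
Total: 3.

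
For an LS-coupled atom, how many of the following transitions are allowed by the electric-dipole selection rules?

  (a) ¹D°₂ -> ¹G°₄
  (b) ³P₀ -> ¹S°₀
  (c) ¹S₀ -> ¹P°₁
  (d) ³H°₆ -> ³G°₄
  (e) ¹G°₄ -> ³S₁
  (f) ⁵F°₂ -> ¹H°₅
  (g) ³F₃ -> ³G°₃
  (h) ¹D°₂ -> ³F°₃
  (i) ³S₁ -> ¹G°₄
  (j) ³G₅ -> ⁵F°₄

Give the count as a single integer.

(a) forbidden (parity, ΔL, ΔJ fail)
(b) forbidden (ΔS, ΔJ fail)
(c) allowed
(d) forbidden (parity, ΔJ fail)
(e) forbidden (ΔS, ΔL, ΔJ fail)
(f) forbidden (parity, ΔS, ΔL, ΔJ fail)
(g) allowed
(h) forbidden (parity, ΔS fail)
(i) forbidden (ΔS, ΔL, ΔJ fail)
(j) forbidden (ΔS fails)
Total allowed: 2 of 10.

2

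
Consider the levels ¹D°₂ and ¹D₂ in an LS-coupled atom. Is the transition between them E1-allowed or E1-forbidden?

allowed

Parity must change: odd → even — satisfied.
ΔS = 0: S: 0 → 0 — satisfied.
ΔL = 0, ±1 (not L=0↔0): L: 2 → 2, ΔL = +0 — satisfied.
ΔJ = 0, ±1 (not J=0↔0): J: 2 → 2, ΔJ = +0 — satisfied.
All four E1 rules are satisfied.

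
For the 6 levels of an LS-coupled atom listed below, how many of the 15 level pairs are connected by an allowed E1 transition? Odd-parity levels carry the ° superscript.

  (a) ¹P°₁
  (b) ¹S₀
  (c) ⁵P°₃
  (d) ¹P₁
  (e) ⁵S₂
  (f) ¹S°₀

4

(a)–(b): allowed.
(a)–(c): forbidden (parity, ΔS, ΔJ).
(a)–(d): allowed.
(a)–(e): forbidden (ΔS).
(a)–(f): forbidden (parity).
(b)–(c): forbidden (ΔS, ΔJ).
(b)–(d): forbidden (parity).
(b)–(e): forbidden (parity, ΔS, ΔL, ΔJ).
(b)–(f): forbidden (ΔL, ΔJ).
(c)–(d): forbidden (ΔS, ΔJ).
(c)–(e): allowed.
(c)–(f): forbidden (parity, ΔS, ΔJ).
(d)–(e): forbidden (parity, ΔS).
(d)–(f): allowed.
(e)–(f): forbidden (ΔS, ΔL, ΔJ).
Allowed pairs: 4 of 15.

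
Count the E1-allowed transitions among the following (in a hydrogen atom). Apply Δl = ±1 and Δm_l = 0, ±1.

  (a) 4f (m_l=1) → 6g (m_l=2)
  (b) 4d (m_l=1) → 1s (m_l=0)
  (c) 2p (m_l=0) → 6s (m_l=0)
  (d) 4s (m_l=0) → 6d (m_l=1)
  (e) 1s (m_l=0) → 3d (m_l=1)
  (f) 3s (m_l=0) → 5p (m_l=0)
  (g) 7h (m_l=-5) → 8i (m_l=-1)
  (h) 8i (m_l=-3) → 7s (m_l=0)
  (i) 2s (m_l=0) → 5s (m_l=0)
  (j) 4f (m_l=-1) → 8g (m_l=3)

(a) allowed
(b) forbidden — Δl = -2 (E1 requires Δl = ±1)
(c) allowed
(d) forbidden — Δl = +2 (E1 requires Δl = ±1)
(e) forbidden — Δl = +2 (E1 requires Δl = ±1)
(f) allowed
(g) forbidden — Δm_l = +4 (E1 requires Δm_l = 0, ±1)
(h) forbidden — Δl = -6 (E1 requires Δl = ±1); Δm_l = +3 (E1 requires Δm_l = 0, ±1)
(i) forbidden — Δl = +0 (E1 requires Δl = ±1)
(j) forbidden — Δm_l = +4 (E1 requires Δm_l = 0, ±1)
Total allowed: 3 of 10.

3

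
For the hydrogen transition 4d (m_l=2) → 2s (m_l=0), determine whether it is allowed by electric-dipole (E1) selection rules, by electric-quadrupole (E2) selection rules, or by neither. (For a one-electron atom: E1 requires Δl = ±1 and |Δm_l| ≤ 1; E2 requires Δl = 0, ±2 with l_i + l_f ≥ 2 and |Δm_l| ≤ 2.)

E2

Δl = 0 − 2 = -2; l_i + l_f = 2.
Δm_l = -2.
E1 (Δl = ±1, |Δm_l| ≤ 1): not satisfied.
E2 (Δl = 0,±2, l_i+l_f ≥ 2, |Δm_l| ≤ 2): satisfied.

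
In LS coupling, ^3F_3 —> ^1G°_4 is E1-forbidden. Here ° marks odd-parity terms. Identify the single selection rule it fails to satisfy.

Initial level: S=1, L=3, J=3, parity even. Final level: S=0, L=4, J=4, parity odd.
ΔJ = 0, ±1 (not J=0↔0): J: 3 → 4, ΔJ = +1 — passes.
ΔS = 0: S: 1 → 0 — fails.
Parity must change: even → odd — passes.
ΔL = 0, ±1 (not L=0↔0): L: 3 → 4, ΔL = +1 — passes.

the ΔS = 0 rule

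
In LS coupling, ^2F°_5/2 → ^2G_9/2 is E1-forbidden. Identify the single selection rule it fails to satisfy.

Parity must change: odd → even — ok.
ΔS = 0: S: 1/2 → 1/2 — ok.
ΔL = 0, ±1 (not L=0↔0): L: 3 → 4, ΔL = +1 — ok.
ΔJ = 0, ±1 (not J=0↔0): J: 5/2 → 9/2, ΔJ = +2 — fails.

the ΔJ = 0, ±1 rule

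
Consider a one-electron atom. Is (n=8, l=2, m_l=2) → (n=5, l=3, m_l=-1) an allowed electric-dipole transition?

Δl = 3 − 2 = +1; the E1 rule Δl = ±1 is ✓.
Δm_l = -1 − (2) = -3. E1 requires Δm_l = 0, ±1: ✗.
The transition is electric-dipole forbidden.

forbidden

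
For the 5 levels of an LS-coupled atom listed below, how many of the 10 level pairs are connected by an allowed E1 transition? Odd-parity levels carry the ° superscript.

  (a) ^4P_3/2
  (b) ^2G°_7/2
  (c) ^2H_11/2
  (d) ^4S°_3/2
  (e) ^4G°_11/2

1

(a)–(b): forbidden (ΔS, ΔL, ΔJ).
(a)–(c): forbidden (parity, ΔS, ΔL, ΔJ).
(a)–(d): allowed.
(a)–(e): forbidden (ΔL, ΔJ).
(b)–(c): forbidden (ΔJ).
(b)–(d): forbidden (parity, ΔS, ΔL, ΔJ).
(b)–(e): forbidden (parity, ΔS, ΔJ).
(c)–(d): forbidden (ΔS, ΔL, ΔJ).
(c)–(e): forbidden (ΔS).
(d)–(e): forbidden (parity, ΔL, ΔJ).
Allowed pairs: 1 of 10.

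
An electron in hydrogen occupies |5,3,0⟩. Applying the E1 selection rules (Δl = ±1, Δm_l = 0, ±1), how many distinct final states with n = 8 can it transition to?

6

E1 requires Δl = ±1, so l_f ∈ {2, 4}; with 0 ≤ l_f ≤ n_f−1 = 7, the allowed l_f values are {2, 4}.
For l_f = 2: m_f ∈ {m_i−1, m_i, m_i+1} ∩ [−2, 2] = {-1, 0, 1} → 3 states.
For l_f = 4: m_f ∈ {m_i−1, m_i, m_i+1} ∩ [−4, 4] = {-1, 0, 1} → 3 states.
Total: 6.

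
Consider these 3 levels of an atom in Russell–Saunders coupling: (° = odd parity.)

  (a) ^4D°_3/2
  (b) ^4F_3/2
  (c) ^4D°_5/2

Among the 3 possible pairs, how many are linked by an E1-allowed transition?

(a)–(b): allowed.
(a)–(c): forbidden (parity).
(b)–(c): allowed.
Allowed pairs: 2 of 3.

2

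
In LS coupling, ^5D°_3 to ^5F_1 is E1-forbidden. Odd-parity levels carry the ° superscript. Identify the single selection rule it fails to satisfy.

the ΔJ = 0, ±1 rule

Parity must change: odd → even — ok.
ΔS = 0: S: 2 → 2 — ok.
ΔL = 0, ±1 (not L=0↔0): L: 2 → 3, ΔL = +1 — ok.
ΔJ = 0, ±1 (not J=0↔0): J: 3 → 1, ΔJ = -2 — fails.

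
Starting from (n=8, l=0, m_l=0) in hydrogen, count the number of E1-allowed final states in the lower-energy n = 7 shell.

E1 requires Δl = ±1, so l_f ∈ {-1, 1}; with 0 ≤ l_f ≤ n_f−1 = 6, the allowed l_f values are {1}.
For l_f = 1: m_f ∈ {m_i−1, m_i, m_i+1} ∩ [−1, 1] = {-1, 0, 1} → 3 states.
Total: 3.

3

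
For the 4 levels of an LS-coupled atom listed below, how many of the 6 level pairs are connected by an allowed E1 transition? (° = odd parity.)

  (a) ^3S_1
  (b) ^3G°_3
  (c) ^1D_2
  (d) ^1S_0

0

(a)–(b): forbidden (ΔL, ΔJ).
(a)–(c): forbidden (parity, ΔS, ΔL).
(a)–(d): forbidden (parity, ΔS, ΔL).
(b)–(c): forbidden (ΔS, ΔL).
(b)–(d): forbidden (ΔS, ΔL, ΔJ).
(c)–(d): forbidden (parity, ΔL, ΔJ).
Allowed pairs: 0 of 6.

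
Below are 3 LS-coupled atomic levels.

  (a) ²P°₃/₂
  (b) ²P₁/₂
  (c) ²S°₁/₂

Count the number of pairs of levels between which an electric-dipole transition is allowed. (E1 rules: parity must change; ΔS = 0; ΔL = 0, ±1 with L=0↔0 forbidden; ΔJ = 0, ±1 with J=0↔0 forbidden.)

2

(a)–(b): allowed.
(a)–(c): forbidden (parity).
(b)–(c): allowed.
Allowed pairs: 2 of 3.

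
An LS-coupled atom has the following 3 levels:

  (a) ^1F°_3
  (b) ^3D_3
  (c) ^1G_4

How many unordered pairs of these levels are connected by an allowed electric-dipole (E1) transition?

(a)–(b): forbidden (ΔS).
(a)–(c): allowed.
(b)–(c): forbidden (parity, ΔS, ΔL).
Allowed pairs: 1 of 3.

1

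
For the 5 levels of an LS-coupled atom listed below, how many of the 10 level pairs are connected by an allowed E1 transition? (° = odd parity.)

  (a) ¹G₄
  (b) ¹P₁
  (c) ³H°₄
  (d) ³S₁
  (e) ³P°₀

(a)–(b): forbidden (parity, ΔL, ΔJ).
(a)–(c): forbidden (ΔS).
(a)–(d): forbidden (parity, ΔS, ΔL, ΔJ).
(a)–(e): forbidden (ΔS, ΔL, ΔJ).
(b)–(c): forbidden (ΔS, ΔL, ΔJ).
(b)–(d): forbidden (parity, ΔS).
(b)–(e): forbidden (ΔS).
(c)–(d): forbidden (ΔL, ΔJ).
(c)–(e): forbidden (parity, ΔL, ΔJ).
(d)–(e): allowed.
Allowed pairs: 1 of 10.

1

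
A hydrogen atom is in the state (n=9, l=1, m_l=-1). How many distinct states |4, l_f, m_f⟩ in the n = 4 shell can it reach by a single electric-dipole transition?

E1 requires Δl = ±1, so l_f ∈ {0, 2}; with 0 ≤ l_f ≤ n_f−1 = 3, the allowed l_f values are {0, 2}.
For l_f = 0: m_f ∈ {m_i−1, m_i, m_i+1} ∩ [−0, 0] = {0} → 1 state.
For l_f = 2: m_f ∈ {m_i−1, m_i, m_i+1} ∩ [−2, 2] = {-2, -1, 0} → 3 states.
Total: 4.

4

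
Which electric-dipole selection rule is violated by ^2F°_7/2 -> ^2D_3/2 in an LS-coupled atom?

the ΔJ = 0, ±1 rule

Parity must change: odd → even — ok.
ΔS = 0: S: 1/2 → 1/2 — ok.
ΔL = 0, ±1 (not L=0↔0): L: 3 → 2, ΔL = -1 — ok.
ΔJ = 0, ±1 (not J=0↔0): J: 7/2 → 3/2, ΔJ = -2 — fails.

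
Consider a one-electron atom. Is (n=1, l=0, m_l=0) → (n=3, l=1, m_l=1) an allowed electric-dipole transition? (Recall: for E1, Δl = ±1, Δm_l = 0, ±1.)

Initial l = 0, final l = 1, so Δl = +1. E1 requires Δl = ±1: ok.
Δm_l = 1 − (0) = +1. E1 requires Δm_l = 0, ±1: ok.
All E1 selection rules are satisfied.

allowed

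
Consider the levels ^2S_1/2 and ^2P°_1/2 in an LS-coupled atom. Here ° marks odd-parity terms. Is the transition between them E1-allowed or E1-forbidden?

Initial level: S=1/2, L=0, J=1/2, parity even. Final level: S=1/2, L=1, J=1/2, parity odd.
Parity must change: even → odd — ok.
ΔL = 0, ±1 (not L=0↔0): L: 0 → 1, ΔL = +1 — ok.
ΔS = 0: S: 1/2 → 1/2 — ok.
ΔJ = 0, ±1 (not J=0↔0): J: 1/2 → 1/2, ΔJ = +0 — ok.
All four E1 rules are satisfied.

allowed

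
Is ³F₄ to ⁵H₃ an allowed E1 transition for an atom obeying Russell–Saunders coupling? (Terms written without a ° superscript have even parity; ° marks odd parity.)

forbidden

Initial level: S=1, L=3, J=4, parity even. Final level: S=2, L=5, J=3, parity even.
Parity must change: even → even — fails.
ΔS = 0: S: 1 → 2 — fails.
ΔL = 0, ±1 (not L=0↔0): L: 3 → 5, ΔL = +2 — fails.
ΔJ = 0, ±1 (not J=0↔0): J: 4 → 3, ΔJ = -1 — ok.
Rule(s) violated: parity, ΔS, ΔL.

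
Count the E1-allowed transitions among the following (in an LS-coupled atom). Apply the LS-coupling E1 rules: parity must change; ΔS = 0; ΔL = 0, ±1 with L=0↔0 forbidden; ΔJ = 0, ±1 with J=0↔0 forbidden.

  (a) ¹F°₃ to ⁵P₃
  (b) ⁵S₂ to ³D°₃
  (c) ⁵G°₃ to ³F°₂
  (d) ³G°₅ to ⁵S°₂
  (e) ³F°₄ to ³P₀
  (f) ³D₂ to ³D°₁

(a) forbidden (ΔS, ΔL fail)
(b) forbidden (ΔS, ΔL fail)
(c) forbidden (parity, ΔS fail)
(d) forbidden (parity, ΔS, ΔL, ΔJ fail)
(e) forbidden (ΔL, ΔJ fail)
(f) allowed
Total allowed: 1 of 6.

1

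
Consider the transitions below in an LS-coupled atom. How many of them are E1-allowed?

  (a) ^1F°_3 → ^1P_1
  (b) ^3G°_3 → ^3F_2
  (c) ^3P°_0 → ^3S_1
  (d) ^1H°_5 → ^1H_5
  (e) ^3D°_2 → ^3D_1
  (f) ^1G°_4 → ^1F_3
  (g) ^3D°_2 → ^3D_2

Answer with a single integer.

(a) forbidden (ΔL, ΔJ fail)
(b) allowed
(c) allowed
(d) allowed
(e) allowed
(f) allowed
(g) allowed
Total allowed: 6 of 7.

6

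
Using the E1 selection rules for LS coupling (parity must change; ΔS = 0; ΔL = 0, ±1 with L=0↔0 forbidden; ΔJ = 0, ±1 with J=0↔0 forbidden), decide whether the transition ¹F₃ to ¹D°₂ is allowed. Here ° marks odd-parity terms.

allowed

Parity must change: even → odd — ok.
ΔS = 0: S: 0 → 0 — ok.
ΔL = 0, ±1 (not L=0↔0): L: 3 → 2, ΔL = -1 — ok.
ΔJ = 0, ±1 (not J=0↔0): J: 3 → 2, ΔJ = -1 — ok.
All four E1 rules are satisfied.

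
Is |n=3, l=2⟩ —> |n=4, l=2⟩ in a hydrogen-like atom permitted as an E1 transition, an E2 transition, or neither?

Δl = 2 − 2 = +0; l_i + l_f = 4.
E1 (Δl = ±1): not satisfied.
E2 (Δl = 0,±2, l_i+l_f ≥ 2): satisfied.

E2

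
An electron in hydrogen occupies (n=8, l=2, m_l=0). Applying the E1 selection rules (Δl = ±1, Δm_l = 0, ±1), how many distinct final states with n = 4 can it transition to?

6

E1 requires Δl = ±1, so l_f ∈ {1, 3}; with 0 ≤ l_f ≤ n_f−1 = 3, the allowed l_f values are {1, 3}.
For l_f = 1: m_f ∈ {m_i−1, m_i, m_i+1} ∩ [−1, 1] = {-1, 0, 1} → 3 states.
For l_f = 3: m_f ∈ {m_i−1, m_i, m_i+1} ∩ [−3, 3] = {-1, 0, 1} → 3 states.
Total: 6.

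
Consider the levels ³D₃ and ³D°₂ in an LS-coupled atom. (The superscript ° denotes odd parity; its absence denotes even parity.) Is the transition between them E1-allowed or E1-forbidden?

allowed

Parity must change: even → odd — satisfied.
ΔS = 0: S: 1 → 1 — satisfied.
ΔL = 0, ±1 (not L=0↔0): L: 2 → 2, ΔL = +0 — satisfied.
ΔJ = 0, ±1 (not J=0↔0): J: 3 → 2, ΔJ = -1 — satisfied.
All four E1 rules are satisfied.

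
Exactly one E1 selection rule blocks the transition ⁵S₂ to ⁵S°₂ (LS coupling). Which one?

the L=0 ↔ L=0 exclusion

Initial level: S=2, L=0, J=2, parity even. Final level: S=2, L=0, J=2, parity odd.
ΔL = 0, ±1 (not L=0↔0): L: 0 → 0, ΔL = +0 — fails.
ΔJ = 0, ±1 (not J=0↔0): J: 2 → 2, ΔJ = +0 — passes.
Parity must change: even → odd — passes.
ΔS = 0: S: 2 → 2 — passes.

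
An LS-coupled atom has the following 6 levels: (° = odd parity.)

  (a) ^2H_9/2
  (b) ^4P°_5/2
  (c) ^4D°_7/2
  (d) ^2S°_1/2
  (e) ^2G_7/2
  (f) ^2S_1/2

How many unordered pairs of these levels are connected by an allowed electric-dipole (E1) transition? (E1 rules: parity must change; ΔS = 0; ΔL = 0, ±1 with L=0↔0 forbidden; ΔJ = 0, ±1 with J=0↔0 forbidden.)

(a)–(b): forbidden (ΔS, ΔL, ΔJ).
(a)–(c): forbidden (ΔS, ΔL).
(a)–(d): forbidden (ΔL, ΔJ).
(a)–(e): forbidden (parity).
(a)–(f): forbidden (parity, ΔL, ΔJ).
(b)–(c): forbidden (parity).
(b)–(d): forbidden (parity, ΔS, ΔJ).
(b)–(e): forbidden (ΔS, ΔL).
(b)–(f): forbidden (ΔS, ΔJ).
(c)–(d): forbidden (parity, ΔS, ΔL, ΔJ).
(c)–(e): forbidden (ΔS, ΔL).
(c)–(f): forbidden (ΔS, ΔL, ΔJ).
(d)–(e): forbidden (ΔL, ΔJ).
(d)–(f): forbidden (ΔL).
(e)–(f): forbidden (parity, ΔL, ΔJ).
Allowed pairs: 0 of 15.

0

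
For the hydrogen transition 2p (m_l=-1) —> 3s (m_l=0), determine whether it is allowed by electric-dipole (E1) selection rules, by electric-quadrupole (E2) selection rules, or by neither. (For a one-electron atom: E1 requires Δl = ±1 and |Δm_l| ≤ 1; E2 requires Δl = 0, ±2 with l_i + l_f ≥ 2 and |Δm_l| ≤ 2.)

Δl = 0 − 1 = -1; l_i + l_f = 1.
Δm_l = +1.
E1 (Δl = ±1, |Δm_l| ≤ 1): satisfied.
E2 (Δl = 0,±2, l_i+l_f ≥ 2, |Δm_l| ≤ 2): not satisfied.

E1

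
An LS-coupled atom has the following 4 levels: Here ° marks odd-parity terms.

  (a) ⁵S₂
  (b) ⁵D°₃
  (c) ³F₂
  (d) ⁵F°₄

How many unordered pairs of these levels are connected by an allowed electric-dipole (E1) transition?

(a)–(b): forbidden (ΔL).
(a)–(c): forbidden (parity, ΔS, ΔL).
(a)–(d): forbidden (ΔL, ΔJ).
(b)–(c): forbidden (ΔS).
(b)–(d): forbidden (parity).
(c)–(d): forbidden (ΔS, ΔJ).
Allowed pairs: 0 of 6.

0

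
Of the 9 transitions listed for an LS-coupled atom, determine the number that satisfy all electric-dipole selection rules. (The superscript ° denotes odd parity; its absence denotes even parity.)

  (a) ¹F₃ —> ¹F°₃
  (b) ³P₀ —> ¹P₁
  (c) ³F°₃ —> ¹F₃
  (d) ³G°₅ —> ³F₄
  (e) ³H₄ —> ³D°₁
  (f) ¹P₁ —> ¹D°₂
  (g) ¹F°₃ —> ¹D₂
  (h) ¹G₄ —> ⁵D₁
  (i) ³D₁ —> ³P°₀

5

(a) allowed
(b) forbidden (parity, ΔS fail)
(c) forbidden (ΔS fails)
(d) allowed
(e) forbidden (ΔL, ΔJ fail)
(f) allowed
(g) allowed
(h) forbidden (parity, ΔS, ΔL, ΔJ fail)
(i) allowed
Total allowed: 5 of 9.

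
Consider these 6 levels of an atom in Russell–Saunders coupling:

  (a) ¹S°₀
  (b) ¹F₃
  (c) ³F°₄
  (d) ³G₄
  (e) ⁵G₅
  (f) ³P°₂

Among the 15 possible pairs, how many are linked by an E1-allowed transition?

1

(a)–(b): forbidden (ΔL, ΔJ).
(a)–(c): forbidden (parity, ΔS, ΔL, ΔJ).
(a)–(d): forbidden (ΔS, ΔL, ΔJ).
(a)–(e): forbidden (ΔS, ΔL, ΔJ).
(a)–(f): forbidden (parity, ΔS, ΔJ).
(b)–(c): forbidden (ΔS).
(b)–(d): forbidden (parity, ΔS).
(b)–(e): forbidden (parity, ΔS, ΔJ).
(b)–(f): forbidden (ΔS, ΔL).
(c)–(d): allowed.
(c)–(e): forbidden (ΔS).
(c)–(f): forbidden (parity, ΔL, ΔJ).
(d)–(e): forbidden (parity, ΔS).
(d)–(f): forbidden (ΔL, ΔJ).
(e)–(f): forbidden (ΔS, ΔL, ΔJ).
Allowed pairs: 1 of 15.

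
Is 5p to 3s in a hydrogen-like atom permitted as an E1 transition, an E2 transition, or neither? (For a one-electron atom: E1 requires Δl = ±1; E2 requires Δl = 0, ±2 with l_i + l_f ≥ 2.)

Δl = 0 − 1 = -1; l_i + l_f = 1.
E1 (Δl = ±1): satisfied.
E2 (Δl = 0,±2, l_i+l_f ≥ 2): not satisfied.

E1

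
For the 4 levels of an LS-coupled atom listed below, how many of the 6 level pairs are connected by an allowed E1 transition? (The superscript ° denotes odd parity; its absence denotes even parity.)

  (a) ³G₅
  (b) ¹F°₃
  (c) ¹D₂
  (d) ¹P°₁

2

(a)–(b): forbidden (ΔS, ΔJ).
(a)–(c): forbidden (parity, ΔS, ΔL, ΔJ).
(a)–(d): forbidden (ΔS, ΔL, ΔJ).
(b)–(c): allowed.
(b)–(d): forbidden (parity, ΔL, ΔJ).
(c)–(d): allowed.
Allowed pairs: 2 of 6.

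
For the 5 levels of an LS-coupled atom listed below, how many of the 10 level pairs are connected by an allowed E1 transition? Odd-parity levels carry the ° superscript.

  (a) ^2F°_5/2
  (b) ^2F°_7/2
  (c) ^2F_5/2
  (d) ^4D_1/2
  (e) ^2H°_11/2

(a)–(b): forbidden (parity).
(a)–(c): allowed.
(a)–(d): forbidden (ΔS, ΔJ).
(a)–(e): forbidden (parity, ΔL, ΔJ).
(b)–(c): allowed.
(b)–(d): forbidden (ΔS, ΔJ).
(b)–(e): forbidden (parity, ΔL, ΔJ).
(c)–(d): forbidden (parity, ΔS, ΔJ).
(c)–(e): forbidden (ΔL, ΔJ).
(d)–(e): forbidden (ΔS, ΔL, ΔJ).
Allowed pairs: 2 of 10.

2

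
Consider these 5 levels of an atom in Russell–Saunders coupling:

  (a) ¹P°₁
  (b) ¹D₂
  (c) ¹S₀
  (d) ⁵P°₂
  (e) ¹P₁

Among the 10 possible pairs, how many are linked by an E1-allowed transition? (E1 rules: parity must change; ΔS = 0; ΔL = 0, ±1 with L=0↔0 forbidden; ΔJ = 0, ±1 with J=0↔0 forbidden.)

3

(a)–(b): allowed.
(a)–(c): allowed.
(a)–(d): forbidden (parity, ΔS).
(a)–(e): allowed.
(b)–(c): forbidden (parity, ΔL, ΔJ).
(b)–(d): forbidden (ΔS).
(b)–(e): forbidden (parity).
(c)–(d): forbidden (ΔS, ΔJ).
(c)–(e): forbidden (parity).
(d)–(e): forbidden (ΔS).
Allowed pairs: 3 of 10.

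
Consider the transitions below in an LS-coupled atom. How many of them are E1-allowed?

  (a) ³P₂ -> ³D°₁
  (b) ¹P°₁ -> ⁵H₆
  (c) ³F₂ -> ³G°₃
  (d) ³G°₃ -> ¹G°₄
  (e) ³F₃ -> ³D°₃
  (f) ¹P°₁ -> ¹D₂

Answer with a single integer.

4

(a) allowed
(b) forbidden (ΔS, ΔL, ΔJ fail)
(c) allowed
(d) forbidden (parity, ΔS fail)
(e) allowed
(f) allowed
Total allowed: 4 of 6.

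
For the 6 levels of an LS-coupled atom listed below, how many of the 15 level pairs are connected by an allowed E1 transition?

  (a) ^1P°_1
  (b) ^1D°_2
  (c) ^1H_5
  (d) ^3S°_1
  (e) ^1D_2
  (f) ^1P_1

(a)–(b): forbidden (parity).
(a)–(c): forbidden (ΔL, ΔJ).
(a)–(d): forbidden (parity, ΔS).
(a)–(e): allowed.
(a)–(f): allowed.
(b)–(c): forbidden (ΔL, ΔJ).
(b)–(d): forbidden (parity, ΔS, ΔL).
(b)–(e): allowed.
(b)–(f): allowed.
(c)–(d): forbidden (ΔS, ΔL, ΔJ).
(c)–(e): forbidden (parity, ΔL, ΔJ).
(c)–(f): forbidden (parity, ΔL, ΔJ).
(d)–(e): forbidden (ΔS, ΔL).
(d)–(f): forbidden (ΔS).
(e)–(f): forbidden (parity).
Allowed pairs: 4 of 15.

4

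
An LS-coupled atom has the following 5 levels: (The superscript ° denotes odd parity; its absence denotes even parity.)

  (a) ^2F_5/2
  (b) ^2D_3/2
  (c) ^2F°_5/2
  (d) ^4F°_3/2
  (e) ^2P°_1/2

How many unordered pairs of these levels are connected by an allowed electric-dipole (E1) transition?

(a)–(b): forbidden (parity).
(a)–(c): allowed.
(a)–(d): forbidden (ΔS).
(a)–(e): forbidden (ΔL, ΔJ).
(b)–(c): allowed.
(b)–(d): forbidden (ΔS).
(b)–(e): allowed.
(c)–(d): forbidden (parity, ΔS).
(c)–(e): forbidden (parity, ΔL, ΔJ).
(d)–(e): forbidden (parity, ΔS, ΔL).
Allowed pairs: 3 of 10.

3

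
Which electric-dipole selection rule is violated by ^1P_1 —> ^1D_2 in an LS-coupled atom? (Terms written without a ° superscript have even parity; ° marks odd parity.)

parity

ΔL = 0, ±1 (not L=0↔0): L: 1 → 2, ΔL = +1 — ✓.
Parity must change: even → even — ✗.
ΔS = 0: S: 0 → 0 — ✓.
ΔJ = 0, ±1 (not J=0↔0): J: 1 → 2, ΔJ = +1 — ✓.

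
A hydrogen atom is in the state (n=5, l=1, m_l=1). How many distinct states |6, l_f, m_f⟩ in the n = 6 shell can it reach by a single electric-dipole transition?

E1 requires Δl = ±1, so l_f ∈ {0, 2}; with 0 ≤ l_f ≤ n_f−1 = 5, the allowed l_f values are {0, 2}.
For l_f = 0: m_f ∈ {m_i−1, m_i, m_i+1} ∩ [−0, 0] = {0} → 1 state.
For l_f = 2: m_f ∈ {m_i−1, m_i, m_i+1} ∩ [−2, 2] = {0, 1, 2} → 3 states.
Total: 4.

4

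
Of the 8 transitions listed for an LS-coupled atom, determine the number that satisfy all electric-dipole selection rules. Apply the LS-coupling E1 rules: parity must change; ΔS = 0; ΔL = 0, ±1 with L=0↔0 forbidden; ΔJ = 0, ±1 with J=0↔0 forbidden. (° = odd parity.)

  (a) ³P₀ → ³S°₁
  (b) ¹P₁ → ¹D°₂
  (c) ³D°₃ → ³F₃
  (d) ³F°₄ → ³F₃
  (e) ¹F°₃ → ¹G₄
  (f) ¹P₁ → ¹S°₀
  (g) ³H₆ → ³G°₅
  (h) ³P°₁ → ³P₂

8

(a) allowed
(b) allowed
(c) allowed
(d) allowed
(e) allowed
(f) allowed
(g) allowed
(h) allowed
Total allowed: 8 of 8.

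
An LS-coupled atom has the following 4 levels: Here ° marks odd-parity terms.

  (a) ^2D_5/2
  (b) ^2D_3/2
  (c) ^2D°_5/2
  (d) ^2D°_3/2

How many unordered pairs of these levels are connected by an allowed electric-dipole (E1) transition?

(a)–(b): forbidden (parity).
(a)–(c): allowed.
(a)–(d): allowed.
(b)–(c): allowed.
(b)–(d): allowed.
(c)–(d): forbidden (parity).
Allowed pairs: 4 of 6.

4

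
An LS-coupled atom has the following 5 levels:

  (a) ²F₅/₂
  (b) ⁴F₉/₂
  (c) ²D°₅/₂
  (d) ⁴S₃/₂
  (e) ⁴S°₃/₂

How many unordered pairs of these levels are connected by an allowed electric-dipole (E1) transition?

1

(a)–(b): forbidden (parity, ΔS, ΔJ).
(a)–(c): allowed.
(a)–(d): forbidden (parity, ΔS, ΔL).
(a)–(e): forbidden (ΔS, ΔL).
(b)–(c): forbidden (ΔS, ΔJ).
(b)–(d): forbidden (parity, ΔL, ΔJ).
(b)–(e): forbidden (ΔL, ΔJ).
(c)–(d): forbidden (ΔS, ΔL).
(c)–(e): forbidden (parity, ΔS, ΔL).
(d)–(e): forbidden (ΔL).
Allowed pairs: 1 of 10.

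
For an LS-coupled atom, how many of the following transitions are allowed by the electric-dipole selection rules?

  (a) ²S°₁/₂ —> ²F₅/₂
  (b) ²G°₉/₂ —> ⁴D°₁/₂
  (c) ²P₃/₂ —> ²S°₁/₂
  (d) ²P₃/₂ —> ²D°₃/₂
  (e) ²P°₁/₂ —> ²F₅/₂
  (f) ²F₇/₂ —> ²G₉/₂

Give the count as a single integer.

2

(a) forbidden (ΔL, ΔJ fail)
(b) forbidden (parity, ΔS, ΔL, ΔJ fail)
(c) allowed
(d) allowed
(e) forbidden (ΔL, ΔJ fail)
(f) forbidden (parity fails)
Total allowed: 2 of 6.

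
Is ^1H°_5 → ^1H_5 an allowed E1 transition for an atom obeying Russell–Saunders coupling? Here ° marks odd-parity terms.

Reading off the term symbols: S 0→0, L 5→5, J 5→5, parity odd→even.
ΔJ = 0, ±1 (not J=0↔0): J: 5 → 5, ΔJ = +0 — ✓.
ΔS = 0: S: 0 → 0 — ✓.
ΔL = 0, ±1 (not L=0↔0): L: 5 → 5, ΔL = +0 — ✓.
Parity must change: odd → even — ✓.
All four E1 rules are satisfied.

allowed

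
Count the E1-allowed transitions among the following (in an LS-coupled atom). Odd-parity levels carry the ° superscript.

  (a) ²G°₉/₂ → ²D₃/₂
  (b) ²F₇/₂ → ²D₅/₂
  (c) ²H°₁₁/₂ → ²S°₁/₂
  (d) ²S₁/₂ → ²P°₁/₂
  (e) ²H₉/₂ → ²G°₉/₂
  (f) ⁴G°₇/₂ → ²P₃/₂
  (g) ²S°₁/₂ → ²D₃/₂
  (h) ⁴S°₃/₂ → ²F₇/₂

(a) forbidden (ΔL, ΔJ fail)
(b) forbidden (parity fails)
(c) forbidden (parity, ΔL, ΔJ fail)
(d) allowed
(e) allowed
(f) forbidden (ΔS, ΔL, ΔJ fail)
(g) forbidden (ΔL fails)
(h) forbidden (ΔS, ΔL, ΔJ fail)
Total allowed: 2 of 8.

2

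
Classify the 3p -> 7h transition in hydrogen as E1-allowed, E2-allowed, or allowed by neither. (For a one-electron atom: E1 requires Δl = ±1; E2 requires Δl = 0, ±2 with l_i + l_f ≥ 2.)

neither

Δl = 5 − 1 = +4; l_i + l_f = 6.
E1 (Δl = ±1): not satisfied.
E2 (Δl = 0,±2, l_i+l_f ≥ 2): not satisfied.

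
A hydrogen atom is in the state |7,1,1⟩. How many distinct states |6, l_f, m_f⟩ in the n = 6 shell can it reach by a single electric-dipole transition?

E1 requires Δl = ±1, so l_f ∈ {0, 2}; with 0 ≤ l_f ≤ n_f−1 = 5, the allowed l_f values are {0, 2}.
For l_f = 0: m_f ∈ {m_i−1, m_i, m_i+1} ∩ [−0, 0] = {0} → 1 state.
For l_f = 2: m_f ∈ {m_i−1, m_i, m_i+1} ∩ [−2, 2] = {0, 1, 2} → 3 states.
Total: 4.

4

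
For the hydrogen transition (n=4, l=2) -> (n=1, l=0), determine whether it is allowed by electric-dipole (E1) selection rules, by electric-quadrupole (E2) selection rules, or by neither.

Δl = 0 − 2 = -2; l_i + l_f = 2.
E1 (Δl = ±1): not satisfied.
E2 (Δl = 0,±2, l_i+l_f ≥ 2): satisfied.

E2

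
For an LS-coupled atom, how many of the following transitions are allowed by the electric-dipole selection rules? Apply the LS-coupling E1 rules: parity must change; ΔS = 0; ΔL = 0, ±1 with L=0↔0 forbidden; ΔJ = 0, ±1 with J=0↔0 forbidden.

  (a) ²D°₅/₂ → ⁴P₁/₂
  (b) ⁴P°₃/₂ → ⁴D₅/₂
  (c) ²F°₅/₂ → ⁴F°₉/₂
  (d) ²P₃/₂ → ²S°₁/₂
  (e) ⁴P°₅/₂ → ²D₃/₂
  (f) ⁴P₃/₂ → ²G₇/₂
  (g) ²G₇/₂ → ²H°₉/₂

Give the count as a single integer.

3

(a) forbidden (ΔS, ΔJ fail)
(b) allowed
(c) forbidden (parity, ΔS, ΔJ fail)
(d) allowed
(e) forbidden (ΔS fails)
(f) forbidden (parity, ΔS, ΔL, ΔJ fail)
(g) allowed
Total allowed: 3 of 7.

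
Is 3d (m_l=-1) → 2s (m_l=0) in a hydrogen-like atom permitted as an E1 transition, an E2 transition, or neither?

E2

Δl = 0 − 2 = -2; l_i + l_f = 2.
Δm_l = +1.
E1 (Δl = ±1, |Δm_l| ≤ 1): not satisfied.
E2 (Δl = 0,±2, l_i+l_f ≥ 2, |Δm_l| ≤ 2): satisfied.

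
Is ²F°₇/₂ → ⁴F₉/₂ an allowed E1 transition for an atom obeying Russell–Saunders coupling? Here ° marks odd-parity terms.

forbidden

Reading off the term symbols: S 1/2→3/2, L 3→3, J 7/2→9/2, parity odd→even.
ΔJ = 0, ±1 (not J=0↔0): J: 7/2 → 9/2, ΔJ = +1 — passes.
ΔL = 0, ±1 (not L=0↔0): L: 3 → 3, ΔL = +0 — passes.
ΔS = 0: S: 1/2 → 3/2 — fails.
Parity must change: odd → even — passes.
Rule(s) violated: ΔS.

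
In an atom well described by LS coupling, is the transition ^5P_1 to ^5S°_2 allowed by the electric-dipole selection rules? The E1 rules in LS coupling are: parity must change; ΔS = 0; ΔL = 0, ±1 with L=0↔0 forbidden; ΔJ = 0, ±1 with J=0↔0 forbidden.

Reading off the term symbols: S 2→2, L 1→0, J 1→2, parity even→odd.
Parity must change: even → odd — satisfied.
ΔS = 0: S: 2 → 2 — satisfied.
ΔL = 0, ±1 (not L=0↔0): L: 1 → 0, ΔL = -1 — satisfied.
ΔJ = 0, ±1 (not J=0↔0): J: 1 → 2, ΔJ = +1 — satisfied.
All four E1 rules are satisfied.

allowed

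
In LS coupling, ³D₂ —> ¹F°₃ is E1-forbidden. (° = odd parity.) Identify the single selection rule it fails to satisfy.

the ΔS = 0 rule

Reading off the term symbols: S 1→0, L 2→3, J 2→3, parity even→odd.
Parity must change: even → odd — ok.
ΔS = 0: S: 1 → 0 — fails.
ΔL = 0, ±1 (not L=0↔0): L: 2 → 3, ΔL = +1 — ok.
ΔJ = 0, ±1 (not J=0↔0): J: 2 → 3, ΔJ = +1 — ok.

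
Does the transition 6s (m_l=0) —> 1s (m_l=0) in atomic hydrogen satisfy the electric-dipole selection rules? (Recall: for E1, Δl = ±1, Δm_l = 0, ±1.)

forbidden

l: 0 → 0 (Δl = +0). Δl = ±1 fails.
m_l: 0 → 0 (Δm_l = +0). |Δm_l| ≤ 1 passes.
The transition is electric-dipole forbidden.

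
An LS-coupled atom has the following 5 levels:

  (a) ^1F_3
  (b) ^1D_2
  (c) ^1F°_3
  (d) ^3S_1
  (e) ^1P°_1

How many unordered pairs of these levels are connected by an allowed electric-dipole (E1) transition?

3

(a)–(b): forbidden (parity).
(a)–(c): allowed.
(a)–(d): forbidden (parity, ΔS, ΔL, ΔJ).
(a)–(e): forbidden (ΔL, ΔJ).
(b)–(c): allowed.
(b)–(d): forbidden (parity, ΔS, ΔL).
(b)–(e): allowed.
(c)–(d): forbidden (ΔS, ΔL, ΔJ).
(c)–(e): forbidden (parity, ΔL, ΔJ).
(d)–(e): forbidden (ΔS).
Allowed pairs: 3 of 10.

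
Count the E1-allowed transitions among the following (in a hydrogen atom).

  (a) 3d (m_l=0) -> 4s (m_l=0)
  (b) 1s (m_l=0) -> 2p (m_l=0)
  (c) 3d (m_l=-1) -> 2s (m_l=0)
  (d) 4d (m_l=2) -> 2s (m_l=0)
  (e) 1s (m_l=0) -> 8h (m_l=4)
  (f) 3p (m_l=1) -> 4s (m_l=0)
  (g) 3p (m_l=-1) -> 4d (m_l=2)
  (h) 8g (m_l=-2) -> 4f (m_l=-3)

3

(a) forbidden — Δl = -2 (E1 requires Δl = ±1)
(b) allowed
(c) forbidden — Δl = -2 (E1 requires Δl = ±1)
(d) forbidden — Δl = -2 (E1 requires Δl = ±1); Δm_l = -2 (E1 requires Δm_l = 0, ±1)
(e) forbidden — Δl = +5 (E1 requires Δl = ±1); Δm_l = +4 (E1 requires Δm_l = 0, ±1)
(f) allowed
(g) forbidden — Δm_l = +3 (E1 requires Δm_l = 0, ±1)
(h) allowed
Total allowed: 3 of 8.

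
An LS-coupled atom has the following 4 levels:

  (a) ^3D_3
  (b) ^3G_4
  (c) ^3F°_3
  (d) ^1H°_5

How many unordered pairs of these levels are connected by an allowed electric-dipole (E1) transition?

2

(a)–(b): forbidden (parity, ΔL).
(a)–(c): allowed.
(a)–(d): forbidden (ΔS, ΔL, ΔJ).
(b)–(c): allowed.
(b)–(d): forbidden (ΔS).
(c)–(d): forbidden (parity, ΔS, ΔL, ΔJ).
Allowed pairs: 2 of 6.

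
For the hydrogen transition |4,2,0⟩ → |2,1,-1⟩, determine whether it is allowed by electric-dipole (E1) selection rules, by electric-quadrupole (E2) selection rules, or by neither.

E1

Δl = 1 − 2 = -1; l_i + l_f = 3.
Δm_l = -1.
E1 (Δl = ±1, |Δm_l| ≤ 1): satisfied.
E2 (Δl = 0,±2, l_i+l_f ≥ 2, |Δm_l| ≤ 2): not satisfied.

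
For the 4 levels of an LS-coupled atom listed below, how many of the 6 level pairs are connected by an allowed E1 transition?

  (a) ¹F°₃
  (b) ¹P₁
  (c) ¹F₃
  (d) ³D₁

1

(a)–(b): forbidden (ΔL, ΔJ).
(a)–(c): allowed.
(a)–(d): forbidden (ΔS, ΔJ).
(b)–(c): forbidden (parity, ΔL, ΔJ).
(b)–(d): forbidden (parity, ΔS).
(c)–(d): forbidden (parity, ΔS, ΔJ).
Allowed pairs: 1 of 6.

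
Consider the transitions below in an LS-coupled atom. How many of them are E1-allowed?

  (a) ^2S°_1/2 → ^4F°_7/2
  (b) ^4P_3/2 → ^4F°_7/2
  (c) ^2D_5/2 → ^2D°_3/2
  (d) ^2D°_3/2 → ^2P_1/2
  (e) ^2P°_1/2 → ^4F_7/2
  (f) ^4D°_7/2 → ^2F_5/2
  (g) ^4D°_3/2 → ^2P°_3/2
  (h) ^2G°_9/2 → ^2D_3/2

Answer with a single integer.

(a) forbidden (parity, ΔS, ΔL, ΔJ fail)
(b) forbidden (ΔL, ΔJ fail)
(c) allowed
(d) allowed
(e) forbidden (ΔS, ΔL, ΔJ fail)
(f) forbidden (ΔS fails)
(g) forbidden (parity, ΔS fail)
(h) forbidden (ΔL, ΔJ fail)
Total allowed: 2 of 8.

2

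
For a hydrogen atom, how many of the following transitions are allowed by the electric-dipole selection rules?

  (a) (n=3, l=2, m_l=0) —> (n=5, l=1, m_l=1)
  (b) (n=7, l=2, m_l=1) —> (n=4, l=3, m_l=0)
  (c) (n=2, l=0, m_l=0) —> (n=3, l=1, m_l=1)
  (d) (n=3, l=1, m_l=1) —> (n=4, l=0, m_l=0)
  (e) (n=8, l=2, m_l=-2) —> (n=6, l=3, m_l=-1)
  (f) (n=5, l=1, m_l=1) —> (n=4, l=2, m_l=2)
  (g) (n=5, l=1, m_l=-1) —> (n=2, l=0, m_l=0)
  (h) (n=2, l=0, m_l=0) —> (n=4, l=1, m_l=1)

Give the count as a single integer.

(a) allowed
(b) allowed
(c) allowed
(d) allowed
(e) allowed
(f) allowed
(g) allowed
(h) allowed
Total allowed: 8 of 8.

8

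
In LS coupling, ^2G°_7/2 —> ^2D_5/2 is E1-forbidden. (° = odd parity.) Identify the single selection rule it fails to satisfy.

Reading off the term symbols: S 1/2→1/2, L 4→2, J 7/2→5/2, parity odd→even.
Parity must change: odd → even — ok.
ΔS = 0: S: 1/2 → 1/2 — ok.
ΔL = 0, ±1 (not L=0↔0): L: 4 → 2, ΔL = -2 — fails.
ΔJ = 0, ±1 (not J=0↔0): J: 7/2 → 5/2, ΔJ = -1 — ok.

the ΔL = 0, ±1 rule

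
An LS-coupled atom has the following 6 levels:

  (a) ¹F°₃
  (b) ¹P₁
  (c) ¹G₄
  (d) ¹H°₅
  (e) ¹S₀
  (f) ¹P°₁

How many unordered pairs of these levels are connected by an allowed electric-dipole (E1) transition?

(a)–(b): forbidden (ΔL, ΔJ).
(a)–(c): allowed.
(a)–(d): forbidden (parity, ΔL, ΔJ).
(a)–(e): forbidden (ΔL, ΔJ).
(a)–(f): forbidden (parity, ΔL, ΔJ).
(b)–(c): forbidden (parity, ΔL, ΔJ).
(b)–(d): forbidden (ΔL, ΔJ).
(b)–(e): forbidden (parity).
(b)–(f): allowed.
(c)–(d): allowed.
(c)–(e): forbidden (parity, ΔL, ΔJ).
(c)–(f): forbidden (ΔL, ΔJ).
(d)–(e): forbidden (ΔL, ΔJ).
(d)–(f): forbidden (parity, ΔL, ΔJ).
(e)–(f): allowed.
Allowed pairs: 4 of 15.

4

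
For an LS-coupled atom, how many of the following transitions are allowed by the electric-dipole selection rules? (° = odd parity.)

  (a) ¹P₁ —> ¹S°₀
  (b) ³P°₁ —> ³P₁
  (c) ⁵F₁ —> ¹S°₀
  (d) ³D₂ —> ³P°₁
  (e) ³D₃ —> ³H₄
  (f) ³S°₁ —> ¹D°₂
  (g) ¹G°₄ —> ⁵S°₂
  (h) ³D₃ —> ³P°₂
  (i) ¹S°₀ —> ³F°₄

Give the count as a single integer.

4

(a) allowed
(b) allowed
(c) forbidden (ΔS, ΔL fail)
(d) allowed
(e) forbidden (parity, ΔL fail)
(f) forbidden (parity, ΔS, ΔL fail)
(g) forbidden (parity, ΔS, ΔL, ΔJ fail)
(h) allowed
(i) forbidden (parity, ΔS, ΔL, ΔJ fail)
Total allowed: 4 of 9.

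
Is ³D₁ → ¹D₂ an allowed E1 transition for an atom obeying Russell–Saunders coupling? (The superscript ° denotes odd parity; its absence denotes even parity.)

forbidden

ΔS = 0: S: 1 → 0 — ✗.
ΔL = 0, ±1 (not L=0↔0): L: 2 → 2, ΔL = +0 — ✓.
Parity must change: even → even — ✗.
ΔJ = 0, ±1 (not J=0↔0): J: 1 → 2, ΔJ = +1 — ✓.
Rule(s) violated: parity, ΔS.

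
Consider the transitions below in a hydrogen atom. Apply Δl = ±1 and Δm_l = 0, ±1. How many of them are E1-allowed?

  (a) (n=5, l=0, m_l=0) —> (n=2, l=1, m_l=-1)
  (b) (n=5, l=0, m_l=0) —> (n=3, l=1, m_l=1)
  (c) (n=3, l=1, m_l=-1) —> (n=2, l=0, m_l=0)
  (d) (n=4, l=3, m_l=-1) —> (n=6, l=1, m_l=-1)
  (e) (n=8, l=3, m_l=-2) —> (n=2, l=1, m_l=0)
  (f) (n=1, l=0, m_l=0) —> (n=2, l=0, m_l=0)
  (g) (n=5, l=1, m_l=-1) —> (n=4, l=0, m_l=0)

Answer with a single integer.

4

(a) allowed
(b) allowed
(c) allowed
(d) forbidden — Δl = -2 (E1 requires Δl = ±1)
(e) forbidden — Δl = -2 (E1 requires Δl = ±1); Δm_l = +2 (E1 requires Δm_l = 0, ±1)
(f) forbidden — Δl = +0 (E1 requires Δl = ±1)
(g) allowed
Total allowed: 4 of 7.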